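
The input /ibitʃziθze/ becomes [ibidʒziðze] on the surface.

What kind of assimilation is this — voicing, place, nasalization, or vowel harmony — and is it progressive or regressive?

/tʃ/→[dʒ] /θ/→[ð].
Each target copies a feature from the following segment, so the direction is regressive.

voicing assimilation, regressive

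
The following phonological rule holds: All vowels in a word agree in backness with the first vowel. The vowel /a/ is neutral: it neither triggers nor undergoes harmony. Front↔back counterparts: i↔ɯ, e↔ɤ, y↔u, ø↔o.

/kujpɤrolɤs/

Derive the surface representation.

[kujpɤrolɤs]

no segment meets the rule's conditions; no change.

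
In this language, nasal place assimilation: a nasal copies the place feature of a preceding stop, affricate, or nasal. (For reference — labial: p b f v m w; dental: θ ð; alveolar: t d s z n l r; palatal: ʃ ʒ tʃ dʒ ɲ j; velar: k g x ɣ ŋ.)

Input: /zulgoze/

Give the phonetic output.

no segment meets the rule's conditions; no change.

[zulgoze]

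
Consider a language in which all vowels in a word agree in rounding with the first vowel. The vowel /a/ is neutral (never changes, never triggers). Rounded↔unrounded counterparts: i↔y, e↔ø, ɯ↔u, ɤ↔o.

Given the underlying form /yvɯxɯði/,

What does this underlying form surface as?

[yvuxuðy]

/ɯ/ harmonizes with /y/ ([+round]) → [u]
/ɯ/ harmonizes with /y/ ([+round]) → [u]
/i/ harmonizes with /y/ ([+round]) → [y]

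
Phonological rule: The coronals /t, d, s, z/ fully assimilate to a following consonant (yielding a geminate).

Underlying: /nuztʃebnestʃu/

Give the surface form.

/z/ before /tʃ/ → [tʃ] (total assimilation)
/s/ before /tʃ/ → [tʃ] (total assimilation)

[nutʃtʃebnetʃtʃu]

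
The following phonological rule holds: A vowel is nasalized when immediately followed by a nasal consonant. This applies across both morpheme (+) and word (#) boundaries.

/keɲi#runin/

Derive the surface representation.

[kẽɲi#rũnĩn]

/e/ before nasal /ɲ/ → [ẽ]
/u/ before nasal /n/ → [ũ]
/i/ before nasal /n/ → [ĩ]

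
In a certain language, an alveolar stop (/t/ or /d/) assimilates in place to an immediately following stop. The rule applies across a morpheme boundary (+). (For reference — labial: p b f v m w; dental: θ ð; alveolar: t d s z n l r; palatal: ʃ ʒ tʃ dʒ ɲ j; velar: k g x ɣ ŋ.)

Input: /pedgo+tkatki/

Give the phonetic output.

[peggo+kkakki]

/d/ before /g/ (velar) → [g]
/t/ before /k/ (velar) → [k]
/t/ before /k/ (velar) → [k]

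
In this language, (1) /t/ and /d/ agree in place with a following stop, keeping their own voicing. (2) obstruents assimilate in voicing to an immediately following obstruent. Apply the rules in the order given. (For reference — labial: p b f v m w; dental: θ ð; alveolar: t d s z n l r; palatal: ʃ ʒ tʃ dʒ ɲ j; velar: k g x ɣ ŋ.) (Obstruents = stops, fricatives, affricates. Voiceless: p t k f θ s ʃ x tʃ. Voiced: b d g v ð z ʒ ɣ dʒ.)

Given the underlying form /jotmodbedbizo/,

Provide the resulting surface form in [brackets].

Rule 1: /d/ before /b/ (labial) → [b]
Rule 1: /d/ before /b/ (labial) → [b]
After rule 1: jotmobbebbizo
Rule 2: no segment meets the rule's conditions; no change.

[jotmobbebbizo]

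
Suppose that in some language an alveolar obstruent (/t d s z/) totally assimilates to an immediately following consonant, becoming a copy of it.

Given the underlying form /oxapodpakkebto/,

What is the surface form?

/d/ before /p/ → [p] (total assimilation)

[oxapoppakkebto]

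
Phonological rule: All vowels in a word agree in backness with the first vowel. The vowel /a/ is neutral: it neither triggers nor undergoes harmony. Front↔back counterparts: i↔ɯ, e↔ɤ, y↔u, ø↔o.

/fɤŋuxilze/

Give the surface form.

/i/ harmonizes with /ɤ/ ([+back]) → [ɯ]
/e/ harmonizes with /ɤ/ ([+back]) → [ɤ]

[fɤŋuxɯlzɤ]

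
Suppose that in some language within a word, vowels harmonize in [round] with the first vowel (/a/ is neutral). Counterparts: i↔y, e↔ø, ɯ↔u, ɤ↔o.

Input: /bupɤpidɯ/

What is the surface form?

[bupopydu]

/ɤ/ harmonizes with /u/ ([+round]) → [o]
/i/ harmonizes with /u/ ([+round]) → [y]
/ɯ/ harmonizes with /u/ ([+round]) → [u]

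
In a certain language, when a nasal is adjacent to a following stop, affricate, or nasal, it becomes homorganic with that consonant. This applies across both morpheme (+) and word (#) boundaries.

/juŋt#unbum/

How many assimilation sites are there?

/ŋ/ before /t/ (alveolar) → [n]
/n/ before /b/ (labial) → [m]
2 segments change.

2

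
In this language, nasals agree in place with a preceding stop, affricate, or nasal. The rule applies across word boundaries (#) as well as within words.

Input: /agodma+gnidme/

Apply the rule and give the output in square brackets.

[agodna+gŋidne]

/m/ after /d/ (alveolar) → [n]
/n/ after /g/ (velar) → [ŋ]
/m/ after /d/ (alveolar) → [n]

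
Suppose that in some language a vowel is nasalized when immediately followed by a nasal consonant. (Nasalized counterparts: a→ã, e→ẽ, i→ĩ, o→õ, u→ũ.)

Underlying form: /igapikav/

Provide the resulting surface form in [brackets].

[igapikav]

no segment meets the rule's conditions; no change.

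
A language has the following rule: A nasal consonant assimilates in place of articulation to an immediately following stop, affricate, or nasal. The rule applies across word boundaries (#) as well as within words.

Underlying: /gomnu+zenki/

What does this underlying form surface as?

[gonnu+zeŋki]

/m/ before /n/ (alveolar) → [n]
/n/ before /k/ (velar) → [ŋ]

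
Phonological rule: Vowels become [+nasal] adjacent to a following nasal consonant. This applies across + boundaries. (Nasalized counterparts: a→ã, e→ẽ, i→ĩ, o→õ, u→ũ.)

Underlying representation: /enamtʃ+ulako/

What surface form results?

[ẽnãmtʃ+ulako]

/e/ before nasal /n/ → [ẽ]
/a/ before nasal /m/ → [ã]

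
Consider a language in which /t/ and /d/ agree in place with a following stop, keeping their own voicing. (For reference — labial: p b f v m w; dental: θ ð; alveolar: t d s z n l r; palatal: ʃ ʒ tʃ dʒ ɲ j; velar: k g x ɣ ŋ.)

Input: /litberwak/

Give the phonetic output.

/t/ before /b/ (labial) → [p]

[lipberwak]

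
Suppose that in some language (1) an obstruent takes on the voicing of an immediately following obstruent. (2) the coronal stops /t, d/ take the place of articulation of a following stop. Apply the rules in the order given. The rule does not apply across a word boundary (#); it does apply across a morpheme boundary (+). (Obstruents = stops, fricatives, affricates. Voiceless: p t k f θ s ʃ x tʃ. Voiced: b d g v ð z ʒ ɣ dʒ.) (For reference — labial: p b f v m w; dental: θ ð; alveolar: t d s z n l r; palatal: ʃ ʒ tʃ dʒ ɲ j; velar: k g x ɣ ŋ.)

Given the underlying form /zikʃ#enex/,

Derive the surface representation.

Rule 1: no segment meets the rule's conditions; no change.
After rule 1: zikʃ#enex
Rule 2: no segment meets the rule's conditions; no change.

[zikʃ#enex]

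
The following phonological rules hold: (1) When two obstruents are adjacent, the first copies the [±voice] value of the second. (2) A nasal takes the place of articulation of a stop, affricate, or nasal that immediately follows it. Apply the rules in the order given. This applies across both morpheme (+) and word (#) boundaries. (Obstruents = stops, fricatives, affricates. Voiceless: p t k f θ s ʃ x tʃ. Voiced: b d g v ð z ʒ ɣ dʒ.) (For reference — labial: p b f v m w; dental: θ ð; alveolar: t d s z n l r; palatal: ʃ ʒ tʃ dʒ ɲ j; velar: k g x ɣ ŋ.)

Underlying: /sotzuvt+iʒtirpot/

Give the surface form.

Rule 1: /t/ before /z/ (voiced) → [d]
Rule 1: /v/ before /t/ (voiceless) → [f]
Rule 1: /ʒ/ before /t/ (voiceless) → [ʃ]
After rule 1: sodzuft+iʃtirpot
Rule 2: no segment meets the rule's conditions; no change.

[sodzuft+iʃtirpot]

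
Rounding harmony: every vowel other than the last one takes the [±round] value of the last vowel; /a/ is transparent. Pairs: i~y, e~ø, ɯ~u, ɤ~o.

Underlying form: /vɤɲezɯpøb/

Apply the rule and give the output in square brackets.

/ɤ/ harmonizes with /ø/ ([+round]) → [o]
/e/ harmonizes with /ø/ ([+round]) → [ø]
/ɯ/ harmonizes with /ø/ ([+round]) → [u]

[voɲøzupøb]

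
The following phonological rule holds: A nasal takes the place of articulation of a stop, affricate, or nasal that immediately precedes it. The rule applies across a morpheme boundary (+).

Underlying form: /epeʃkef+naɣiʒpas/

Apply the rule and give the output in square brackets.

no segment meets the rule's conditions; no change.

[epeʃkef+naɣiʒpas]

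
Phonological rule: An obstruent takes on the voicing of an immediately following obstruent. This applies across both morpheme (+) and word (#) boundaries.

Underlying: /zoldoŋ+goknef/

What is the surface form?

no segment meets the rule's conditions; no change.

[zoldoŋ+goknef]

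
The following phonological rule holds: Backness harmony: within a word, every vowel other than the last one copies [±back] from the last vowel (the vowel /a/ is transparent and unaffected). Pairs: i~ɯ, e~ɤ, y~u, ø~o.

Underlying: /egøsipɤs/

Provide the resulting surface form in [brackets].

/e/ harmonizes with /ɤ/ ([+back]) → [ɤ]
/ø/ harmonizes with /ɤ/ ([+back]) → [o]
/i/ harmonizes with /ɤ/ ([+back]) → [ɯ]

[ɤgosɯpɤs]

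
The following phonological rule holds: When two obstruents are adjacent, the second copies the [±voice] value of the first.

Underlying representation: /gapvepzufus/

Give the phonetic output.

/v/ after /p/ (voiceless) → [f]
/z/ after /p/ (voiceless) → [s]

[gapfepsufus]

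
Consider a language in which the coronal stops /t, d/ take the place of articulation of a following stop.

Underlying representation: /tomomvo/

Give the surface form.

no segment meets the rule's conditions; no change.

[tomomvo]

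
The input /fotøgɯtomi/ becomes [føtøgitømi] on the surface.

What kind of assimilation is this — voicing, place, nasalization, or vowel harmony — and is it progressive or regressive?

vowel harmony, regressive

/o/→[ø] /ɯ/→[i] /o/→[ø].
Vowels agree with the last vowel, so the harmony is regressive.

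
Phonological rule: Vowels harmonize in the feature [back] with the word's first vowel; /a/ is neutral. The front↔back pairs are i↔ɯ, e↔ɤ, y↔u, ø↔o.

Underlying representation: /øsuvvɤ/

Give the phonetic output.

[øsyvve]

/u/ harmonizes with /ø/ ([-back]) → [y]
/ɤ/ harmonizes with /ø/ ([-back]) → [e]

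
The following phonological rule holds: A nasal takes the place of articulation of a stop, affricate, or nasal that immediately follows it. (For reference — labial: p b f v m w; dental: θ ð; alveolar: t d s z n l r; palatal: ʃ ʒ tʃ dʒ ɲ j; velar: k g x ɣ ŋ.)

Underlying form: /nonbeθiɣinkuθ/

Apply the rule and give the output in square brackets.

/n/ before /b/ (labial) → [m]
/n/ before /k/ (velar) → [ŋ]

[nombeθiɣiŋkuθ]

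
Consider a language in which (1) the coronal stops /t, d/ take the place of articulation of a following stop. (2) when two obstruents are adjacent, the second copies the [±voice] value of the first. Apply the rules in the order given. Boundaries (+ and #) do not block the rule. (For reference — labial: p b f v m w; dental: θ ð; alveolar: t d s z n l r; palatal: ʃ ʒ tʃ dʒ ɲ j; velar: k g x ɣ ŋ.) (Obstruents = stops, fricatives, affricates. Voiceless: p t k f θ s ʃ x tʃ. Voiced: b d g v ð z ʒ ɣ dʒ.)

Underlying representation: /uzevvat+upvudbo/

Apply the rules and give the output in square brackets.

Rule 1: /d/ before /b/ (labial) → [b]
After rule 1: uzevvat+upvubbo
Rule 2: /v/ after /p/ (voiceless) → [f]

[uzevvat+upfubbo]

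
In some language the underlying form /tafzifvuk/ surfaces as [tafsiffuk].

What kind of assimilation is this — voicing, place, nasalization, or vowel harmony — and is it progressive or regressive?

voicing assimilation, progressive

/z/→[s] /v/→[f].
Each target copies a feature from the preceding segment, so the direction is progressive.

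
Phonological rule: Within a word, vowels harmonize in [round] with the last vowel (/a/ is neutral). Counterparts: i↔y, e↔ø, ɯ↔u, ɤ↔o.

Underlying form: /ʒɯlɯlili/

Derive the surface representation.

no segment meets the rule's conditions; no change.

[ʒɯlɯlili]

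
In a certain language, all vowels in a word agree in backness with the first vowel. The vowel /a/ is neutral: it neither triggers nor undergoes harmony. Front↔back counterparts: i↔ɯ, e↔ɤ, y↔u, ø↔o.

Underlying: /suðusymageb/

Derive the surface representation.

[suðusumagɤb]

/y/ harmonizes with /u/ ([+back]) → [u]
/e/ harmonizes with /u/ ([+back]) → [ɤ]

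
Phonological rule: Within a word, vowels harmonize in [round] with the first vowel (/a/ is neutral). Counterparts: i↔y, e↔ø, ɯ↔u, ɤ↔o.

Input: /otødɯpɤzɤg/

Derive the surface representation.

[otødupozog]

/ɯ/ harmonizes with /o/ ([+round]) → [u]
/ɤ/ harmonizes with /o/ ([+round]) → [o]
/ɤ/ harmonizes with /o/ ([+round]) → [o]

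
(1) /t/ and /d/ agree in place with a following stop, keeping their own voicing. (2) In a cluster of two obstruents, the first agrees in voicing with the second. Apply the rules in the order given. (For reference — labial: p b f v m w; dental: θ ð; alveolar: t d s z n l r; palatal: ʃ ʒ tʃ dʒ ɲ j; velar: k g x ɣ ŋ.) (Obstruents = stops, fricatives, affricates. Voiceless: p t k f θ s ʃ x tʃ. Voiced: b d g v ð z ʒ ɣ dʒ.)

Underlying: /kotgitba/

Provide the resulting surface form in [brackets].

[koggibba]

Rule 1: /t/ before /g/ (velar) → [k]
Rule 1: /t/ before /b/ (labial) → [p]
After rule 1: kokgipba
Rule 2: /k/ before /g/ (voiced) → [g]
Rule 2: /p/ before /b/ (voiced) → [b]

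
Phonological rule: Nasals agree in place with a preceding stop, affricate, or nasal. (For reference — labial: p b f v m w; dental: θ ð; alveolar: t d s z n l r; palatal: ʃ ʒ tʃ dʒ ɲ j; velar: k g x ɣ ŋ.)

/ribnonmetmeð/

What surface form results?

[ribmonnetneð]

/n/ after /b/ (labial) → [m]
/m/ after /n/ (alveolar) → [n]
/m/ after /t/ (alveolar) → [n]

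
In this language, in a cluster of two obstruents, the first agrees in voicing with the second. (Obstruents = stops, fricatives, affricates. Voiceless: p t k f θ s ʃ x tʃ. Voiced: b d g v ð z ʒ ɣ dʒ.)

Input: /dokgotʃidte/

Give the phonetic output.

/k/ before /g/ (voiced) → [g]
/d/ before /t/ (voiceless) → [t]

[doggotʃitte]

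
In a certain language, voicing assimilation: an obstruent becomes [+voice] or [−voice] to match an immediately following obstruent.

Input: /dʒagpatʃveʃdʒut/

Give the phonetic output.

/g/ before /p/ (voiceless) → [k]
/tʃ/ before /v/ (voiced) → [dʒ]
/ʃ/ before /dʒ/ (voiced) → [ʒ]

[dʒakpadʒveʒdʒut]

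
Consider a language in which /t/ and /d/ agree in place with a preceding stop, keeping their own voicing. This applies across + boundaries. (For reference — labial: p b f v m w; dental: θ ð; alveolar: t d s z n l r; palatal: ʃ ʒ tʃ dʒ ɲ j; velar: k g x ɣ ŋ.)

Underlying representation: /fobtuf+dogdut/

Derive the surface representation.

/t/ after /b/ (labial) → [p]
/d/ after /g/ (velar) → [g]

[fobpuf+doggut]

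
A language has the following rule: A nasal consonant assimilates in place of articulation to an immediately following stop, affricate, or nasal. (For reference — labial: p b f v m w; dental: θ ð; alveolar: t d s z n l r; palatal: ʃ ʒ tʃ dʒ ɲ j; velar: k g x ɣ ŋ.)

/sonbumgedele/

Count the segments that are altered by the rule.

/n/ before /b/ (labial) → [m]
/m/ before /g/ (velar) → [ŋ]
2 segments change.

2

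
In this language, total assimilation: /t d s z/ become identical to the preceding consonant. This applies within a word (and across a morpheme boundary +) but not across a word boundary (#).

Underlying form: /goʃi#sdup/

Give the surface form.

/d/ after /s/ → [s] (total assimilation)

[goʃi#ssup]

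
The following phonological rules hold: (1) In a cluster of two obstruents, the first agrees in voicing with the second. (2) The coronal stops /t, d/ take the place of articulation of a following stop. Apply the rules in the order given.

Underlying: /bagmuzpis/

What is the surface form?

Rule 1: /z/ before /p/ (voiceless) → [s]
After rule 1: bagmuspis
Rule 2: no segment meets the rule's conditions; no change.

[bagmuspis]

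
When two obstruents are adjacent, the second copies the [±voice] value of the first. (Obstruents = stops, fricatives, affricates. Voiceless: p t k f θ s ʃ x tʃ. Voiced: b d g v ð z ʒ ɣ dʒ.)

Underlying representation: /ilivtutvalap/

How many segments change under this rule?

/t/ after /v/ (voiced) → [d]
/v/ after /t/ (voiceless) → [f]
2 segments change.

2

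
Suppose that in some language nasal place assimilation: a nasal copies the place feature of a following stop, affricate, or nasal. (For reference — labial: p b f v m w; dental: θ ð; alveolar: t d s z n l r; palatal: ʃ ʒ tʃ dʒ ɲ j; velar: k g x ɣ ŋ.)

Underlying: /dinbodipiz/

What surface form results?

[dimbodipiz]

/n/ before /b/ (labial) → [m]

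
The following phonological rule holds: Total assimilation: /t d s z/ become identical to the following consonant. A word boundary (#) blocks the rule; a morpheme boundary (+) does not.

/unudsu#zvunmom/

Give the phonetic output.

/d/ before /s/ → [s] (total assimilation)
/z/ before /v/ → [v] (total assimilation)

[unussu#vvunmom]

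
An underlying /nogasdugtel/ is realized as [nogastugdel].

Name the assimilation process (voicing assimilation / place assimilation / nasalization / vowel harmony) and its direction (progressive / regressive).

voicing assimilation, progressive

/d/→[t] /t/→[d].
Each target copies a feature from the preceding segment, so the direction is progressive.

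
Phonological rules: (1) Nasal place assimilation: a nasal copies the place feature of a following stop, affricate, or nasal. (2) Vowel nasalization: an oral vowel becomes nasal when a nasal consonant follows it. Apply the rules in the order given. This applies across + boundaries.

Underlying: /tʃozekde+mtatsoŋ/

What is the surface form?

[tʃozekdẽ+ntatsõŋ]

Rule 1: /m/ before /t/ (alveolar) → [n]
After rule 1: tʃozekde+ntatsoŋ
Rule 2: /e/ before nasal /n/ → [ẽ]
Rule 2: /o/ before nasal /ŋ/ → [õ]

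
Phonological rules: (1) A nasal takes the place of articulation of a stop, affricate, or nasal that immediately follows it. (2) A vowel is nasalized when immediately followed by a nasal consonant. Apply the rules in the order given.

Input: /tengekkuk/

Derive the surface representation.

[tẽŋgekkuk]

Rule 1: /n/ before /g/ (velar) → [ŋ]
After rule 1: teŋgekkuk
Rule 2: /e/ before nasal /ŋ/ → [ẽ]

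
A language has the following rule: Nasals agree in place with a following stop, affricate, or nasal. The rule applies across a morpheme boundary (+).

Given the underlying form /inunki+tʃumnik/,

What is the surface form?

[inuŋki+tʃunnik]

/n/ before /k/ (velar) → [ŋ]
/m/ before /n/ (alveolar) → [n]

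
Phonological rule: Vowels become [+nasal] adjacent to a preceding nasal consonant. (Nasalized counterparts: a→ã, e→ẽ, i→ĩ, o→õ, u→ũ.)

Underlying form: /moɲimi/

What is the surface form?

/o/ after nasal /m/ → [õ]
/i/ after nasal /ɲ/ → [ĩ]
/i/ after nasal /m/ → [ĩ]

[mõɲĩmĩ]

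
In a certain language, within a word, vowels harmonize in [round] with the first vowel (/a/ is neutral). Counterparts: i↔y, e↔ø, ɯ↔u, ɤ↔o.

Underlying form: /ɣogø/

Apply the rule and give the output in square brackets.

[ɣogø]

no segment meets the rule's conditions; no change.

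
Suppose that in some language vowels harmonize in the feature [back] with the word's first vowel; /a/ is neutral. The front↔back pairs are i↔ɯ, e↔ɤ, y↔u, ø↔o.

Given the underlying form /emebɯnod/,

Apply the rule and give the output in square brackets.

[emebinød]

/ɯ/ harmonizes with /e/ ([-back]) → [i]
/o/ harmonizes with /e/ ([-back]) → [ø]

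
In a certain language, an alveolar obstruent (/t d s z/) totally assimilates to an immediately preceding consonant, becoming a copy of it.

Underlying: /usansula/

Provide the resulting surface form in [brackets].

/s/ after /n/ → [n] (total assimilation)

[usannula]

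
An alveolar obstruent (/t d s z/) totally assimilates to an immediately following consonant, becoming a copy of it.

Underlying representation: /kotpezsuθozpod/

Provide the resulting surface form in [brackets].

[koppessuθoppod]

/t/ before /p/ → [p] (total assimilation)
/z/ before /s/ → [s] (total assimilation)
/z/ before /p/ → [p] (total assimilation)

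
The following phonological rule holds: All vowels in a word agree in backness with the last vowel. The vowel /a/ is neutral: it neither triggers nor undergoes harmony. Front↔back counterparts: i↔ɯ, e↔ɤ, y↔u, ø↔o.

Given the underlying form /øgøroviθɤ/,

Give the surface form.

[ogorovɯθɤ]

/ø/ harmonizes with /ɤ/ ([+back]) → [o]
/ø/ harmonizes with /ɤ/ ([+back]) → [o]
/i/ harmonizes with /ɤ/ ([+back]) → [ɯ]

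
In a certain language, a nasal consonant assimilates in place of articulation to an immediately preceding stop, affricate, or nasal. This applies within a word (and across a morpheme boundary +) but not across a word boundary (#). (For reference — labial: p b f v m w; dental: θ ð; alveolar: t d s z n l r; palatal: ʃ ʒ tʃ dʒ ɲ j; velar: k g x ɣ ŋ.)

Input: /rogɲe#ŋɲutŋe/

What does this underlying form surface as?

/ɲ/ after /g/ (velar) → [ŋ]
/ɲ/ after /ŋ/ (velar) → [ŋ]
/ŋ/ after /t/ (alveolar) → [n]

[rogŋe#ŋŋutne]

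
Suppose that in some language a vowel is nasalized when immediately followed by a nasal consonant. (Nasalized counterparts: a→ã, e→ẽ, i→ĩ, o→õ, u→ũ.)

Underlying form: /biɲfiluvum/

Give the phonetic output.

[bĩɲfiluvũm]

/i/ before nasal /ɲ/ → [ĩ]
/u/ before nasal /m/ → [ũ]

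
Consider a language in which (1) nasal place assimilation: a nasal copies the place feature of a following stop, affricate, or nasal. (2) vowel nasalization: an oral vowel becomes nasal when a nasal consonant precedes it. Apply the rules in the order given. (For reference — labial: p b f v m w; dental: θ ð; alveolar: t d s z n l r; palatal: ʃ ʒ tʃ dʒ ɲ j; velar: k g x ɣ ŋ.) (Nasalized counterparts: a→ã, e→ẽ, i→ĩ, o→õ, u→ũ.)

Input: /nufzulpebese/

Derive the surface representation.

[nũfzulpebese]

Rule 1: no segment meets the rule's conditions; no change.
After rule 1: nufzulpebese
Rule 2: /u/ after nasal /n/ → [ũ]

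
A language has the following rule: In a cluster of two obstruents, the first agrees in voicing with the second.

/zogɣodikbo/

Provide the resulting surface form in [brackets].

/k/ before /b/ (voiced) → [g]

[zogɣodigbo]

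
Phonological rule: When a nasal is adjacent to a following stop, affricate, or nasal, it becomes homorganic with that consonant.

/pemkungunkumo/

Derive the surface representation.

/m/ before /k/ (velar) → [ŋ]
/n/ before /g/ (velar) → [ŋ]
/n/ before /k/ (velar) → [ŋ]

[peŋkuŋguŋkumo]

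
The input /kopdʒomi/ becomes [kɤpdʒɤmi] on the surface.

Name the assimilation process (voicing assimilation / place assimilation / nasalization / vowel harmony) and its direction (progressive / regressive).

vowel harmony, regressive

/o/→[ɤ] /o/→[ɤ].
Vowels agree with the last vowel, so the harmony is regressive.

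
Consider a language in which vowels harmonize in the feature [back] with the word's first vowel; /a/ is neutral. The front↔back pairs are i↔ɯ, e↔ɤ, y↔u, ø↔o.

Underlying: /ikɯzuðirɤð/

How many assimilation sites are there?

/ɯ/ harmonizes with /i/ ([-back]) → [i]
/u/ harmonizes with /i/ ([-back]) → [y]
/ɤ/ harmonizes with /i/ ([-back]) → [e]
3 segments change.

3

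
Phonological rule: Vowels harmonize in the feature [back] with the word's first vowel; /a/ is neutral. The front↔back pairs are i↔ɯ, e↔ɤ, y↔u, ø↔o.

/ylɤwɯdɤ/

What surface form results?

/ɤ/ harmonizes with /y/ ([-back]) → [e]
/ɯ/ harmonizes with /y/ ([-back]) → [i]
/ɤ/ harmonizes with /y/ ([-back]) → [e]

[ylewide]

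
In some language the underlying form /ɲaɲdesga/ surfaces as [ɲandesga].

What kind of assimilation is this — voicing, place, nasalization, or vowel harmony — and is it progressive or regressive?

place assimilation, regressive

/ɲ/→[n].
Each target copies a feature from the following segment, so the direction is regressive.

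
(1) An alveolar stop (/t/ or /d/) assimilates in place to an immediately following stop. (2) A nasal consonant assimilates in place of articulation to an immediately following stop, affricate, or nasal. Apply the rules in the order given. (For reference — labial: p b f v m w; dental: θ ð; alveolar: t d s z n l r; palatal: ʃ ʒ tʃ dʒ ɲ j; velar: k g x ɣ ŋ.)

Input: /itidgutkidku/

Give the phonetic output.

[itiggukkigku]

Rule 1: /d/ before /g/ (velar) → [g]
Rule 1: /t/ before /k/ (velar) → [k]
Rule 1: /d/ before /k/ (velar) → [g]
After rule 1: itiggukkigku
Rule 2: no segment meets the rule's conditions; no change.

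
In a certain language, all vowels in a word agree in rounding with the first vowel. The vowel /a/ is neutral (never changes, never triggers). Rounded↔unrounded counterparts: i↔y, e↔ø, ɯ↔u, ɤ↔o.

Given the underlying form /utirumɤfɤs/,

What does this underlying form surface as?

[utyrumofos]

/i/ harmonizes with /u/ ([+round]) → [y]
/ɤ/ harmonizes with /u/ ([+round]) → [o]
/ɤ/ harmonizes with /u/ ([+round]) → [o]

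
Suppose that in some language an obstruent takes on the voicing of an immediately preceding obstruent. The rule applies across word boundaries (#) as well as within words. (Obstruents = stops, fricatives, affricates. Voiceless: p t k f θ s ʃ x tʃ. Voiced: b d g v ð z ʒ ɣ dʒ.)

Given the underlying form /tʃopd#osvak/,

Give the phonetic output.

/d/ after /p/ (voiceless) → [t]
/v/ after /s/ (voiceless) → [f]

[tʃopt#osfak]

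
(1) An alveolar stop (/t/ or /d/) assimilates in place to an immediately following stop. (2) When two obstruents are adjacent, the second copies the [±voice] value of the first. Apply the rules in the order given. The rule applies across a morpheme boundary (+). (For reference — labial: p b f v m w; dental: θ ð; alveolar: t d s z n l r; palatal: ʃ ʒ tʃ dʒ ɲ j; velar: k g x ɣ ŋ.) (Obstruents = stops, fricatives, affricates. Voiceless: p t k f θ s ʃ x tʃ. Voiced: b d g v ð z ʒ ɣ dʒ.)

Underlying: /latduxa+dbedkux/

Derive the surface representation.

[lattuxa+bbeggux]

Rule 1: /d/ before /b/ (labial) → [b]
Rule 1: /d/ before /k/ (velar) → [g]
After rule 1: latduxa+bbegkux
Rule 2: /d/ after /t/ (voiceless) → [t]
Rule 2: /k/ after /g/ (voiced) → [g]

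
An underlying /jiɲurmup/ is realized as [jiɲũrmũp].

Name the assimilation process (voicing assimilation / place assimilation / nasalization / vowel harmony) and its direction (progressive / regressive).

nasalization, progressive

/u/→[ũ] /u/→[ũ].
Each target copies a feature from the preceding segment, so the direction is progressive.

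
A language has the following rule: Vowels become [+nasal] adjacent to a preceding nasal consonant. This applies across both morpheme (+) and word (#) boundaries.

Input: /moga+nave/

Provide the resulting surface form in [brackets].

[mõga+nãve]

/o/ after nasal /m/ → [õ]
/a/ after nasal /n/ → [ã]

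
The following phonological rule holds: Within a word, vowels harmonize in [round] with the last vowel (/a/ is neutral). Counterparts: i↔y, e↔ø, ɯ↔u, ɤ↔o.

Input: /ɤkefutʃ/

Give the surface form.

[okøfutʃ]

/ɤ/ harmonizes with /u/ ([+round]) → [o]
/e/ harmonizes with /u/ ([+round]) → [ø]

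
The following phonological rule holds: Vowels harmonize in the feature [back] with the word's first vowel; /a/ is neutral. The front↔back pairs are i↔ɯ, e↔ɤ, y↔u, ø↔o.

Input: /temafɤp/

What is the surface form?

/ɤ/ harmonizes with /e/ ([-back]) → [e]

[temafep]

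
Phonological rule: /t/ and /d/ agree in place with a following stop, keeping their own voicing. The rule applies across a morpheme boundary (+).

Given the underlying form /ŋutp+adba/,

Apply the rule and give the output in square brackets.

[ŋupp+abba]

/t/ before /p/ (labial) → [p]
/d/ before /b/ (labial) → [b]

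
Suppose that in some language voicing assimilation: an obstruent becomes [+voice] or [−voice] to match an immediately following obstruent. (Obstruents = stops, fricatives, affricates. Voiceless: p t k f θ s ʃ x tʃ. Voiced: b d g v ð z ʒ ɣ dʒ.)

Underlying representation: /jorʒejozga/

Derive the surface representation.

no segment meets the rule's conditions; no change.

[jorʒejozga]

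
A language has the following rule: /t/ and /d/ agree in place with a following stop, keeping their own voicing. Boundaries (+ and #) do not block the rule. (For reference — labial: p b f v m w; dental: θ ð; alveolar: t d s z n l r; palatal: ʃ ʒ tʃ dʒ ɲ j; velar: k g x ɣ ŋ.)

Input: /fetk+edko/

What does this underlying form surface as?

/t/ before /k/ (velar) → [k]
/d/ before /k/ (velar) → [g]

[fekk+egko]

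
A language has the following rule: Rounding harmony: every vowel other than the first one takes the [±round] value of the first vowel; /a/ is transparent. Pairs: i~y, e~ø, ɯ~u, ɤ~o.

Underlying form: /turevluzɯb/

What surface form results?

/e/ harmonizes with /u/ ([+round]) → [ø]
/ɯ/ harmonizes with /u/ ([+round]) → [u]

[turøvluzub]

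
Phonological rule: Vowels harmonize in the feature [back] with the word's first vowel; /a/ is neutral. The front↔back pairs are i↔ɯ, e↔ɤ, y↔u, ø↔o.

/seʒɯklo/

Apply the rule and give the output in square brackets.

[seʒiklø]

/ɯ/ harmonizes with /e/ ([-back]) → [i]
/o/ harmonizes with /e/ ([-back]) → [ø]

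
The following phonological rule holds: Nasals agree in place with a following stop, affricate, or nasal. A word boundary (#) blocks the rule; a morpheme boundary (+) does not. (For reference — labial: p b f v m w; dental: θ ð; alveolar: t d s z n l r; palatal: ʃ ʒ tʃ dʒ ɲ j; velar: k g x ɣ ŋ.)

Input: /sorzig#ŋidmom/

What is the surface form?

[sorzig#ŋidmom]

no segment meets the rule's conditions; no change.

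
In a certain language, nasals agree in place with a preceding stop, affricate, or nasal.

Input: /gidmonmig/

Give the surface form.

[gidnonnig]

/m/ after /d/ (alveolar) → [n]
/m/ after /n/ (alveolar) → [n]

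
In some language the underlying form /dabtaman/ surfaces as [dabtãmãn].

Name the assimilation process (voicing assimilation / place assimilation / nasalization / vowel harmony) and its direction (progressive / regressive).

/a/→[ã] /a/→[ã].
Each target copies a feature from the following segment, so the direction is regressive.

nasalization, regressive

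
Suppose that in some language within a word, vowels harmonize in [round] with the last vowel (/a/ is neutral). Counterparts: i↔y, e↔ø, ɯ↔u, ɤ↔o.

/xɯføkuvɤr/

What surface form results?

/ø/ harmonizes with /ɤ/ ([-round]) → [e]
/u/ harmonizes with /ɤ/ ([-round]) → [ɯ]

[xɯfekɯvɤr]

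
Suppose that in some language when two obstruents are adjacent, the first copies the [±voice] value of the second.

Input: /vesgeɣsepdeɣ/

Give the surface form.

[vezgexsebdeɣ]

/s/ before /g/ (voiced) → [z]
/ɣ/ before /s/ (voiceless) → [x]
/p/ before /d/ (voiced) → [b]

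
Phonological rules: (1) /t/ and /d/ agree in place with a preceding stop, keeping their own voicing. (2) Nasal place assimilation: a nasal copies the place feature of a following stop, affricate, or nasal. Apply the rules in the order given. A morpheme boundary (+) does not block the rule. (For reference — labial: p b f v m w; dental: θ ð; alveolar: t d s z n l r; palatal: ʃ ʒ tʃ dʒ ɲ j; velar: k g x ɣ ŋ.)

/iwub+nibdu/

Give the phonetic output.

[iwub+nibbu]

Rule 1: /d/ after /b/ (labial) → [b]
After rule 1: iwub+nibbu
Rule 2: no segment meets the rule's conditions; no change.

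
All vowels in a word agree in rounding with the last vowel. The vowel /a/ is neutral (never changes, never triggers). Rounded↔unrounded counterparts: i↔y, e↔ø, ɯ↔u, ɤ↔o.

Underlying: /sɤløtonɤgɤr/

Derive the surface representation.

[sɤletɤnɤgɤr]

/ø/ harmonizes with /ɤ/ ([-round]) → [e]
/o/ harmonizes with /ɤ/ ([-round]) → [ɤ]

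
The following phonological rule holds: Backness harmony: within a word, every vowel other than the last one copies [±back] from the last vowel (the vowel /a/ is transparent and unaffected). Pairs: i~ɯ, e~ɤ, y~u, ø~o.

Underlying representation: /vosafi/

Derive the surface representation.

/o/ harmonizes with /i/ ([-back]) → [ø]

[vøsafi]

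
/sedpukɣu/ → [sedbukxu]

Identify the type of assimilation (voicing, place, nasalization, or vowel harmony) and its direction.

/p/→[b] /ɣ/→[x].
Each target copies a feature from the preceding segment, so the direction is progressive.

voicing assimilation, progressive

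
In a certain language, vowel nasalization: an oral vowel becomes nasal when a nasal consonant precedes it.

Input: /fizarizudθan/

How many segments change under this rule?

No segment meets the rule's conditions.

0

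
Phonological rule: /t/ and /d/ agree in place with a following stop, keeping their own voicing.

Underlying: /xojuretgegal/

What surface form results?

[xojurekgegal]

/t/ before /g/ (velar) → [k]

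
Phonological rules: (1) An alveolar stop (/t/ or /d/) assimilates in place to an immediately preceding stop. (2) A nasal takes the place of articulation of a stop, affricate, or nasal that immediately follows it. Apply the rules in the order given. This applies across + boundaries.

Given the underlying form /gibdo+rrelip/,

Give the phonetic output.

Rule 1: /d/ after /b/ (labial) → [b]
After rule 1: gibbo+rrelip
Rule 2: no segment meets the rule's conditions; no change.

[gibbo+rrelip]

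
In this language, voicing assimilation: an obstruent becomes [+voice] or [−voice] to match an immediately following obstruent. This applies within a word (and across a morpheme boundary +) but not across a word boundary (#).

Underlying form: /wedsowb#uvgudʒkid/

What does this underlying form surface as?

[wetsowb#uvgutʃkid]

/d/ before /s/ (voiceless) → [t]
/dʒ/ before /k/ (voiceless) → [tʃ]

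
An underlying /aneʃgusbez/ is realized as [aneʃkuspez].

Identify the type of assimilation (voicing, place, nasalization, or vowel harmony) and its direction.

/g/→[k] /b/→[p].
Each target copies a feature from the preceding segment, so the direction is progressive.

voicing assimilation, progressive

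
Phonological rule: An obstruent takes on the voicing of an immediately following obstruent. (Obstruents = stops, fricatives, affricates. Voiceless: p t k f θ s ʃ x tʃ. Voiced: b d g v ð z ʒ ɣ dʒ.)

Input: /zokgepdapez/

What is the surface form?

/k/ before /g/ (voiced) → [g]
/p/ before /d/ (voiced) → [b]

[zoggebdapez]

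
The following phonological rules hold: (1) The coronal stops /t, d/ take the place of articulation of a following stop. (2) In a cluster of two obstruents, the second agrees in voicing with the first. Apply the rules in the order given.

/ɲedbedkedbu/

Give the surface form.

Rule 1: /d/ before /b/ (labial) → [b]
Rule 1: /d/ before /k/ (velar) → [g]
Rule 1: /d/ before /b/ (labial) → [b]
After rule 1: ɲebbegkebbu
Rule 2: /k/ after /g/ (voiced) → [g]

[ɲebbeggebbu]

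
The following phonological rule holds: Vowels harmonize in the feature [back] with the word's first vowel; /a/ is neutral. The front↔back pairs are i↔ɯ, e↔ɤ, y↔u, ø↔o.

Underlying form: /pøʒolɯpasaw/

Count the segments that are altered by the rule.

2

/o/ harmonizes with /ø/ ([-back]) → [ø]
/ɯ/ harmonizes with /ø/ ([-back]) → [i]
2 segments change.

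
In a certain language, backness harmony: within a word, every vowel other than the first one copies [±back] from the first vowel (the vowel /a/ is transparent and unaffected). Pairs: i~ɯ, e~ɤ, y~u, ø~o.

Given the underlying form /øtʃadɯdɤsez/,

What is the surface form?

[øtʃadidesez]

/ɯ/ harmonizes with /ø/ ([-back]) → [i]
/ɤ/ harmonizes with /ø/ ([-back]) → [e]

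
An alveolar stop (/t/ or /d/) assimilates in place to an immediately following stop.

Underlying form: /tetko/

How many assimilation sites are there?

1

/t/ before /k/ (velar) → [k]
1 segment changes.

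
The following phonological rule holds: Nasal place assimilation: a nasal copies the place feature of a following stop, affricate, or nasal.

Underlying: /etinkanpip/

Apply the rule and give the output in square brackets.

[etiŋkampip]

/n/ before /k/ (velar) → [ŋ]
/n/ before /p/ (labial) → [m]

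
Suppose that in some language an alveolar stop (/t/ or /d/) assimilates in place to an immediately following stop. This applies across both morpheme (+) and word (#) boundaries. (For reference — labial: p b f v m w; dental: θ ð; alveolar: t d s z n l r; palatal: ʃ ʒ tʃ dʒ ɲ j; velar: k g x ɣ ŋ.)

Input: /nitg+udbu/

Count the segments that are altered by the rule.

2

/t/ before /g/ (velar) → [k]
/d/ before /b/ (labial) → [b]
2 segments change.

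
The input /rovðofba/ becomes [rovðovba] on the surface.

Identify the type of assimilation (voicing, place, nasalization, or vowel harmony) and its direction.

/f/→[v].
Each target copies a feature from the following segment, so the direction is regressive.

voicing assimilation, regressive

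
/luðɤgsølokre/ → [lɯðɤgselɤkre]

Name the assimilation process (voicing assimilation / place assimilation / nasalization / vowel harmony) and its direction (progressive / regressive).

/u/→[ɯ] /ø/→[e] /o/→[ɤ].
Vowels agree with the last vowel, so the harmony is regressive.

vowel harmony, regressive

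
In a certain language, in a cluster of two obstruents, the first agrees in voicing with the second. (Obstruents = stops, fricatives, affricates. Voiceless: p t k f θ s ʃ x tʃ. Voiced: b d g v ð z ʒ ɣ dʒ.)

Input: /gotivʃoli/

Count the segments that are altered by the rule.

1

/v/ before /ʃ/ (voiceless) → [f]
1 segment changes.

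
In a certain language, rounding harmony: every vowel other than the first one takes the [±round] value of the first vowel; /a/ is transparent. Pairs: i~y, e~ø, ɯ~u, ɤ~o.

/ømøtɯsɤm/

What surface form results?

[ømøtusom]

/ɯ/ harmonizes with /ø/ ([+round]) → [u]
/ɤ/ harmonizes with /ø/ ([+round]) → [o]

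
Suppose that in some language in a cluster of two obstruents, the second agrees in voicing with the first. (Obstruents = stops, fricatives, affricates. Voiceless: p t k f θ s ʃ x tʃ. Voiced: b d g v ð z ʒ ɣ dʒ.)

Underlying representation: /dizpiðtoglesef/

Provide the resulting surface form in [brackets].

/p/ after /z/ (voiced) → [b]
/t/ after /ð/ (voiced) → [d]

[dizbiðdoglesef]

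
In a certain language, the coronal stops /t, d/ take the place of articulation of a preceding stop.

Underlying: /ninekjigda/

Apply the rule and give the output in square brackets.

/d/ after /g/ (velar) → [g]

[ninekjigga]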